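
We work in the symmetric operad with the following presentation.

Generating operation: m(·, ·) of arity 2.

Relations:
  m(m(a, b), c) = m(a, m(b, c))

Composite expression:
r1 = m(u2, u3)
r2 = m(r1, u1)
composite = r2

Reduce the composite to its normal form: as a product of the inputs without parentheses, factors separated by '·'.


Key point: m is associative — brackets drop, the u-order remains.
m(u2, u3) linearizes to u2 · u3
m(m(u2, u3), u1) linearizes to u2 · u3 · u1

u2 · u3 · u1


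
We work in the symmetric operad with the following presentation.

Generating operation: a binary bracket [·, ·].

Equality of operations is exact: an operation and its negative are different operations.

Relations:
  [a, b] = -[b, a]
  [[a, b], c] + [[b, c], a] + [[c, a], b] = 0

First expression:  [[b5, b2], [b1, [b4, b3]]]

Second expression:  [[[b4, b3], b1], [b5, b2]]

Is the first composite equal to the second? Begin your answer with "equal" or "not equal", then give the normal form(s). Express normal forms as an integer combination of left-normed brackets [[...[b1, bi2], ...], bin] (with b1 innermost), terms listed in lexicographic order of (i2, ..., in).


Normal form of the first expression: -[[[[b1, b3], b4], b2], b5] + [[[[b1, b3], b4], b5], b2] + [[[[b1, b4], b3], b2], b5] - [[[[b1, b4], b3], b5], b2]
Normal form of the second expression: -[[[[b1, b3], b4], b2], b5] + [[[[b1, b3], b4], b5], b2] + [[[[b1, b4], b3], b2], b5] - [[[[b1, b4], b3], b5], b2]
The forms coincide; equal.

equal — both sides give -[[[[b1, b3], b4], b2], b5] + [[[[b1, b3], b4], b5], b2] + [[[[b1, b4], b3], b2], b5] - [[[[b1, b4], b3], b5], b2]


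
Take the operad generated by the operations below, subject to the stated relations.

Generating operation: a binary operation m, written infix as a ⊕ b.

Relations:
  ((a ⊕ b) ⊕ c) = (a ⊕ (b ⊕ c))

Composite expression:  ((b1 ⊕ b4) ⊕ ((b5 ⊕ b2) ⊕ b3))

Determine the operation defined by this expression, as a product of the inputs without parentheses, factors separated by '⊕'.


b1 ⊕ b4 ⊕ b5 ⊕ b2 ⊕ b3

Key point: m is associative — brackets drop, the b-order remains.
(b1 ⊕ b4) linearizes to b1 ⊕ b4
(b5 ⊕ b2) linearizes to b5 ⊕ b2
((b5 ⊕ b2) ⊕ b3) linearizes to b5 ⊕ b2 ⊕ b3
((b1 ⊕ b4) ⊕ ((b5 ⊕ b2) ⊕ b3)) linearizes to b1 ⊕ b4 ⊕ b5 ⊕ b2 ⊕ b3


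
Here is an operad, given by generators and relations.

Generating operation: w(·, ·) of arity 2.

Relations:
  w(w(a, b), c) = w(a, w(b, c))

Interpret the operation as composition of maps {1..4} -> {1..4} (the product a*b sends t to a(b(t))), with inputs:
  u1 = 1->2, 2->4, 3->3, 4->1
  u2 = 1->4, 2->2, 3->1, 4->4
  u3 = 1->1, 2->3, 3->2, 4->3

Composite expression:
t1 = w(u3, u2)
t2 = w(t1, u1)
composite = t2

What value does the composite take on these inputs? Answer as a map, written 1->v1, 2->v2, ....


1->3, 2->3, 3->1, 4->3

w(u3, u2) = 1->3, 2->3, 3->1, 4->3
w(w(u3, u2), u1) = 1->3, 2->3, 3->1, 4->3


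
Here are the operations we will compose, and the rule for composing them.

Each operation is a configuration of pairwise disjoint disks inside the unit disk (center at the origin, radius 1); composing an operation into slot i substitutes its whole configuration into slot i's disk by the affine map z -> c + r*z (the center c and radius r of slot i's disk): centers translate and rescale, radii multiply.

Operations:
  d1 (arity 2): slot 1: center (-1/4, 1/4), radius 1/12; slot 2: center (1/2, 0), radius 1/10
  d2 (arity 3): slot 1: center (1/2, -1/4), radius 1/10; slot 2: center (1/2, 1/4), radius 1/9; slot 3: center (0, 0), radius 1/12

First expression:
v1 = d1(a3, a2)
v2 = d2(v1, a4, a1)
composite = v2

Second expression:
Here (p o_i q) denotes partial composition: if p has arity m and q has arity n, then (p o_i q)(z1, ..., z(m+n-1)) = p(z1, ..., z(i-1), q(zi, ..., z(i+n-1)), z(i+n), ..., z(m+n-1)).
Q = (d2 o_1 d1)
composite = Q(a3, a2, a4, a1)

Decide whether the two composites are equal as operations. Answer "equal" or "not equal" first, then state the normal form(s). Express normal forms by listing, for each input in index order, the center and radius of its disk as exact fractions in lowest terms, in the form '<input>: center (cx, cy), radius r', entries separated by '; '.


equal — both sides give a1: center (0, 0), radius 1/12; a2: center (11/20, -1/4), radius 1/100; a3: center (19/40, -9/40), radius 1/120; a4: center (1/2, 1/4), radius 1/9

The first expression, normalized: a1: center (0, 0), radius 1/12; a2: center (11/20, -1/4), radius 1/100; a3: center (19/40, -9/40), radius 1/120; a4: center (1/2, 1/4), radius 1/9
The second expression, normalized: a1: center (0, 0), radius 1/12; a2: center (11/20, -1/4), radius 1/100; a3: center (19/40, -9/40), radius 1/120; a4: center (1/2, 1/4), radius 1/9
The normal forms match — equal.


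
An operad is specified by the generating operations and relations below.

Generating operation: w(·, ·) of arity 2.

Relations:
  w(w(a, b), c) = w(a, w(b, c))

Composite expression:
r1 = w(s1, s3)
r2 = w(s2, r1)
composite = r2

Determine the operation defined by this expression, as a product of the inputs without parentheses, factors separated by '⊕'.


s2 ⊕ s1 ⊕ s3


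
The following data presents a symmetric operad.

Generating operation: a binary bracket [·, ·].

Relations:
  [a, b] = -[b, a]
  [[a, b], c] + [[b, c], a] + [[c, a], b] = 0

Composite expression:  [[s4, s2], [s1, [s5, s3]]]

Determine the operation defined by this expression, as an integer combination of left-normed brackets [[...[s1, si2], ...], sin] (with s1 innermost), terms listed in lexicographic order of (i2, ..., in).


In the tensor algebra, words opening s1 carry the s1-anchored form.
Composite bracket: [[s4, s2], [s1, [s5, s3]]]
Each bracket splits as ab - ba, giving 16 signed words (2^4 = 16).
Coefficients come from the s1-initial words:
  the word s1s3s5s2s4 carries sign -1 and contributes -[[[[s1, s3], s5], s2], s4]
  the word s1s3s5s4s2 carries sign +1 and contributes +[[[[s1, s3], s5], s4], s2]
  the word s1s5s3s2s4 carries sign +1 and contributes +[[[[s1, s5], s3], s2], s4]
  the word s1s5s3s4s2 carries sign -1 and contributes -[[[[s1, s5], s3], s4], s2]

-[[[[s1, s3], s5], s2], s4] + [[[[s1, s3], s5], s4], s2] + [[[[s1, s5], s3], s2], s4] - [[[[s1, s5], s3], s4], s2]


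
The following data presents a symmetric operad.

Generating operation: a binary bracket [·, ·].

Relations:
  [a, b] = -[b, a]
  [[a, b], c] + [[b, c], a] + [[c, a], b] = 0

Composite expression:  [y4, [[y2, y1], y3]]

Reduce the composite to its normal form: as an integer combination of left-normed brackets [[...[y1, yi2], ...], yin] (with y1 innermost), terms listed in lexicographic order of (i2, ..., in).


[[[y1, y2], y3], y4]

Expand each bracket as ab - ba; the y1-initial words give the coefficients.
Composite bracket: [y4, [[y2, y1], y3]]
Applying ab - ba throughout gives 8 signed words (2^3 = 8).
Keep just the words that open with y1:
  y1y2y3y4 (sign +1) contributes +[[[y1, y2], y3], y4]


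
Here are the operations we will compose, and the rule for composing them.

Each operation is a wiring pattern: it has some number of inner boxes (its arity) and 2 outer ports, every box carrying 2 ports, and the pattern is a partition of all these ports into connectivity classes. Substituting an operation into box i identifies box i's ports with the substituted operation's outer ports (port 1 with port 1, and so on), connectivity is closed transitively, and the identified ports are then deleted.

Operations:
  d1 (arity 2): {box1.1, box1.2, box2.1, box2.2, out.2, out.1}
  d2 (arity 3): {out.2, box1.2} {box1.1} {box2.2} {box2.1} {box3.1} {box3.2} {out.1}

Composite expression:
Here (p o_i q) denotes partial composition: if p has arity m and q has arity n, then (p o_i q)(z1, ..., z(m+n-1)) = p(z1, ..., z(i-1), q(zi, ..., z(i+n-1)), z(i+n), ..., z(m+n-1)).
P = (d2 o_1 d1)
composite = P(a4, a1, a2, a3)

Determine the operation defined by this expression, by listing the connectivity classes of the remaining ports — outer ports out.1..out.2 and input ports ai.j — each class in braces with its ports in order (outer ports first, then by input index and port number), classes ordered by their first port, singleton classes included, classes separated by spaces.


{out.1} {out.2, a1.1, a1.2, a4.1, a4.2} {a2.1} {a2.2} {a3.1} {a3.2}

Substituting into d2 glues patterns; closure does the rest.
the subtree at d1 composes to {out.1, out.2, a1.1, a1.2, a4.1, a4.2} on (a4, a1); out.j = own outer ports
the subtree at d2 composes to {out.1} {out.2, a1.1, a1.2, a4.1, a4.2} {a2.1} {a2.2} {a3.1} {a3.2} on (a4, a1, a2, a3); out.j = own outer ports


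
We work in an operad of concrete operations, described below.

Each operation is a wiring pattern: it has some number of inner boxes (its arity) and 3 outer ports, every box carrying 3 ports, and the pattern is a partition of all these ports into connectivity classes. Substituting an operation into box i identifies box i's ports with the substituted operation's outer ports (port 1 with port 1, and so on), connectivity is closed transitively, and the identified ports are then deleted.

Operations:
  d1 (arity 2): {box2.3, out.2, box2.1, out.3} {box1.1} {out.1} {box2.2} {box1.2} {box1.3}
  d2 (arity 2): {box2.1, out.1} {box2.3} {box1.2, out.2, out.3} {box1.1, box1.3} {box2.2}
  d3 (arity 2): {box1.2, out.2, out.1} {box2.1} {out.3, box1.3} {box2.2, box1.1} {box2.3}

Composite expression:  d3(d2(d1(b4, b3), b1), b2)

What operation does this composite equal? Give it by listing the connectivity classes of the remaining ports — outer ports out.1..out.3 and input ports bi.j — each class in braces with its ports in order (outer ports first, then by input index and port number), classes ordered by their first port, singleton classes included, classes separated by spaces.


{out.1, out.2, out.3, b3.1, b3.3} {b1.1, b2.2} {b1.2} {b1.3} {b2.1} {b2.3} {b3.2} {b4.1} {b4.2} {b4.3}

Reachability decides: close wires over d3-identified ports.
through d1, on inputs (b4, b3): {out.1} {out.2, out.3, b3.1, b3.3} {b3.2} {b4.1} {b4.2} {b4.3} (out.j = stage outer ports)
through d2, on inputs (b4, b3, b1): {out.1, b1.1} {out.2, out.3, b3.1, b3.3} {b1.2} {b1.3} {b3.2} {b4.1} {b4.2} {b4.3} (out.j = stage outer ports)
through d3, on inputs (b4, b3, b1, b2): {out.1, out.2, out.3, b3.1, b3.3} {b1.1, b2.2} {b1.2} {b1.3} {b2.1} {b2.3} {b3.2} {b4.1} {b4.2} {b4.3} (out.j = stage outer ports)


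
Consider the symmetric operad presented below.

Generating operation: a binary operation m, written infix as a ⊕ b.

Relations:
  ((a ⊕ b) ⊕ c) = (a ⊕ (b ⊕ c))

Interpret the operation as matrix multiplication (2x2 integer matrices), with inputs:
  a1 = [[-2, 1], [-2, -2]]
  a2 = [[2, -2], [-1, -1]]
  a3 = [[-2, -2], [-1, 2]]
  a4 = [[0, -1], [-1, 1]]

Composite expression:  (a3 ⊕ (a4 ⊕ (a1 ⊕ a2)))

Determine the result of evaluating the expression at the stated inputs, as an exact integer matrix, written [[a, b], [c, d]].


[[-10, 6], [4, 12]]


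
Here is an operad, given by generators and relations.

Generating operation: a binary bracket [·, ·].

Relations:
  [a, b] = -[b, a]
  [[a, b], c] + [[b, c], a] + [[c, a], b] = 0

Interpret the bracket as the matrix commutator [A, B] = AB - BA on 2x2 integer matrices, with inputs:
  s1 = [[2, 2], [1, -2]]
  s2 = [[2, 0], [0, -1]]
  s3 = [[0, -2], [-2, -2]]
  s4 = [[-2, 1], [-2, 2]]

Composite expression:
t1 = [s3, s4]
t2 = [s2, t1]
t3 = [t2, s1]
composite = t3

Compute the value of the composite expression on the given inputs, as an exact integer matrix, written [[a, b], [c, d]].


[s3, s4] = [[6, -6], [12, -6]]
[s2, [s3, s4]] = [[0, -18], [-36, 0]]
[[s2, [s3, s4]], s1] = [[54, 72], [-144, -54]]

[[54, 72], [-144, -54]]


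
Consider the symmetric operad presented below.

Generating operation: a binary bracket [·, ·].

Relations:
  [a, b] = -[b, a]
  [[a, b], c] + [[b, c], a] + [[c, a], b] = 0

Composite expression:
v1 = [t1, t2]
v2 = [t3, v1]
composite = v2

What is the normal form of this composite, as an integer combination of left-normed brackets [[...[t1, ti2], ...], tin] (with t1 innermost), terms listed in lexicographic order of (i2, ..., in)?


In the tensor algebra, words opening t1 carry the t1-anchored form.
Composite bracket: [t3, [t1, t2]]
Under [a, b] = ab - ba we get 4 signed associative words (2^2 = 4).
The t1-initial words carry the normal form:
  the word t1t2t3 carries sign -1 and contributes -[[t1, t2], t3]

-[[t1, t2], t3]


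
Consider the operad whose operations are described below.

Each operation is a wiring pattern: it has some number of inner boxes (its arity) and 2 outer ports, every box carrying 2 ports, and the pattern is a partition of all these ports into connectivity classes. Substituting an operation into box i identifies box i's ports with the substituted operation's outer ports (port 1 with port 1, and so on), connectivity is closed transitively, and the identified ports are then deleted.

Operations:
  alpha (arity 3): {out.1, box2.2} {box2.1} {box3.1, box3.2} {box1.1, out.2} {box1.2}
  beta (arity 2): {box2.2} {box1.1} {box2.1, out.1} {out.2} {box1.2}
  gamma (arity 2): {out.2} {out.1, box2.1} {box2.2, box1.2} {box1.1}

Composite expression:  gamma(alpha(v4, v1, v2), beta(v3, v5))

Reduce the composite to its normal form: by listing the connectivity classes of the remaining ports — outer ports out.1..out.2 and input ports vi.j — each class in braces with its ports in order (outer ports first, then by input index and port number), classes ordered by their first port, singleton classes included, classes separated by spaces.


{out.1, v5.1} {out.2} {v1.1} {v1.2} {v2.1, v2.2} {v3.1} {v3.2} {v4.1} {v4.2} {v5.2}

Connectivity passes through glued gamma-boundaries; trace each wire chain.
stage alpha: inputs (v4, v1, v2), connectivity {out.1, v1.2} {out.2, v4.1} {v1.1} {v2.1, v2.2} {v4.2}, out.j its boundary
stage beta: inputs (v3, v5), connectivity {out.1, v5.1} {out.2} {v3.1} {v3.2} {v5.2}, out.j its boundary
stage gamma: inputs (v4, v1, v2, v3, v5), connectivity {out.1, v5.1} {out.2} {v1.1} {v1.2} {v2.1, v2.2} {v3.1} {v3.2} {v4.1} {v4.2} {v5.2}, out.j its boundary


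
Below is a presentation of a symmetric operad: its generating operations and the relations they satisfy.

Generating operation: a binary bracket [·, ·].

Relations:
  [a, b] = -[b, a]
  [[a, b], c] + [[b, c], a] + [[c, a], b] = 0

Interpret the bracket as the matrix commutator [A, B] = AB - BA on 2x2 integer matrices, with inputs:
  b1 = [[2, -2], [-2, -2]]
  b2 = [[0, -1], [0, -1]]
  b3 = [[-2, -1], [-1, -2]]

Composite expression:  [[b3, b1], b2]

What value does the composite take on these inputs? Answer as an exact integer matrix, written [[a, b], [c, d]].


[[-4, -4], [-4, 4]]

[b3, b1] = [[0, 4], [-4, 0]]
[[b3, b1], b2] = [[-4, -4], [-4, 4]]


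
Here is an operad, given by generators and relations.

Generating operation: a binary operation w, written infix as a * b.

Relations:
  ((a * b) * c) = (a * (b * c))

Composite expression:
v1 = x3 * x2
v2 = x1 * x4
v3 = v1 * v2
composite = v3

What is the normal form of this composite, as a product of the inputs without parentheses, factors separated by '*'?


x3 * x2 * x1 * x4

All parenthesizations of w agree; list the x-inputs left to right.
(x3 * x2) unparenthesizes to x3 * x2
(x1 * x4) unparenthesizes to x1 * x4
((x3 * x2) * (x1 * x4)) unparenthesizes to x3 * x2 * x1 * x4


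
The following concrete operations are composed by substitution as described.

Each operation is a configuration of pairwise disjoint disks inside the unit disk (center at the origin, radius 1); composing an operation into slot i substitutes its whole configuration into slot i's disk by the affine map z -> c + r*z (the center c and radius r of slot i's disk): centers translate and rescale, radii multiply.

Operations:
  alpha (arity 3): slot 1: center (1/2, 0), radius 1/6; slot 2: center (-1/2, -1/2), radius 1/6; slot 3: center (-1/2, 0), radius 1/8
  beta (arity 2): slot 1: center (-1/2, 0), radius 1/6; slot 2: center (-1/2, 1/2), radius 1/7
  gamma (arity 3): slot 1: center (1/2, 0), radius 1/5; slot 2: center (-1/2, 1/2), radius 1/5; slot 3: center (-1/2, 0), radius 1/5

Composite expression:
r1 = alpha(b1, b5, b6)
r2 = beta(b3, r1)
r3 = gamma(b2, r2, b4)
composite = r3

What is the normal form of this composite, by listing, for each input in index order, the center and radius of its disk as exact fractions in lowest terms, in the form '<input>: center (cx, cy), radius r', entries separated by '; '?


Affine substitution under gamma: radii multiply and b-centers shift.
tracing b2 down its 1-map path: center (1/2, 0), radius 1/5
tracing b3 down its 2-map path: center (-3/5, 1/2), radius 1/30
tracing b1 down its 3-map path: center (-41/70, 3/5), radius 1/210
tracing b5 down its 3-map path: center (-43/70, 41/70), radius 1/210
tracing b6 down its 3-map path: center (-43/70, 3/5), radius 1/280
tracing b4 down its 1-map path: center (-1/2, 0), radius 1/5

b1: center (-41/70, 3/5), radius 1/210; b2: center (1/2, 0), radius 1/5; b3: center (-3/5, 1/2), radius 1/30; b4: center (-1/2, 0), radius 1/5; b5: center (-43/70, 41/70), radius 1/210; b6: center (-43/70, 3/5), radius 1/280


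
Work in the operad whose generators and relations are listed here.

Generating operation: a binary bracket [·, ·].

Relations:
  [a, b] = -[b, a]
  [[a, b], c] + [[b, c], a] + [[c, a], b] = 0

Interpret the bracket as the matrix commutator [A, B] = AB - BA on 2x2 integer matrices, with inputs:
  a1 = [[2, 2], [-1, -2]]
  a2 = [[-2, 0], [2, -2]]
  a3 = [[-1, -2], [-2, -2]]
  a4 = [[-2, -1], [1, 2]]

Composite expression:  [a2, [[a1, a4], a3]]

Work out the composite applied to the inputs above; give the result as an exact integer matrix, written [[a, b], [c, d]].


[[16, 0], [-32, -16]]

[a1, a4] = [[1, 4], [0, -1]]
[[a1, a4], a3] = [[-8, -8], [4, 8]]
[a2, [[a1, a4], a3]] = [[16, 0], [-32, -16]]


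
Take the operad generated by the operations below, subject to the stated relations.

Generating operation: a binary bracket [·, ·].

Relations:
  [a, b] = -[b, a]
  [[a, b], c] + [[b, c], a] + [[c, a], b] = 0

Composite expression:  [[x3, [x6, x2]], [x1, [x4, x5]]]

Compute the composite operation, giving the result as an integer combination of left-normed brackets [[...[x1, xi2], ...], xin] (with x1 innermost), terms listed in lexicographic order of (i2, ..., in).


-[[[[[x1, x4], x5], x2], x6], x3] + [[[[[x1, x4], x5], x3], x2], x6] - [[[[[x1, x4], x5], x3], x6], x2] + [[[[[x1, x4], x5], x6], x2], x3] + [[[[[x1, x5], x4], x2], x6], x3] - [[[[[x1, x5], x4], x3], x2], x6] + [[[[[x1, x5], x4], x3], x6], x2] - [[[[[x1, x5], x4], x6], x2], x3]

Skip Jacobi rewriting: expand, keep x1-initial words, read off terms.
Composite bracket: [[x3, [x6, x2]], [x1, [x4, x5]]]
The bracket unfolds into 32 signed words via [a, b] = ab - ba (2^5 = 32).
Only words starting with x1 matter:
  x1x4x5x2x6x3 (sign -1) contributes -[[[[[x1, x4], x5], x2], x6], x3]
  x1x4x5x3x2x6 (sign +1) contributes +[[[[[x1, x4], x5], x3], x2], x6]
  x1x4x5x3x6x2 (sign -1) contributes -[[[[[x1, x4], x5], x3], x6], x2]
  x1x4x5x6x2x3 (sign +1) contributes +[[[[[x1, x4], x5], x6], x2], x3]
  x1x5x4x2x6x3 (sign +1) contributes +[[[[[x1, x5], x4], x2], x6], x3]
  x1x5x4x3x2x6 (sign -1) contributes -[[[[[x1, x5], x4], x3], x2], x6]
  x1x5x4x3x6x2 (sign +1) contributes +[[[[[x1, x5], x4], x3], x6], x2]
  x1x5x4x6x2x3 (sign -1) contributes -[[[[[x1, x5], x4], x6], x2], x3]


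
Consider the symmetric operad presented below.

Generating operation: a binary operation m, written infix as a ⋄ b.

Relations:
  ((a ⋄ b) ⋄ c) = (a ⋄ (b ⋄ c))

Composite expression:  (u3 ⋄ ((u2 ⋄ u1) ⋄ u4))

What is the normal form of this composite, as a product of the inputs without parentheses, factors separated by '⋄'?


u3 ⋄ u2 ⋄ u1 ⋄ u4


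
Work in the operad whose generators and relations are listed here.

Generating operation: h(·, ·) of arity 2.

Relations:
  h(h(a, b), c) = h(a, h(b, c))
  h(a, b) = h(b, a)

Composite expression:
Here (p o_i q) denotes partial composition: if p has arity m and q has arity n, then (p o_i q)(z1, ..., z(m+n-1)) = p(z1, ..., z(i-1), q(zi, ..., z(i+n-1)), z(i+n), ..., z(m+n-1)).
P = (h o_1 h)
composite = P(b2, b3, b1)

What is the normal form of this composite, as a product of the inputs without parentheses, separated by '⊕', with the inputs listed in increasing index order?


b1 ⊕ b2 ⊕ b3

Any arrangement under h is one operation, so sort the b-inputs.
h(b2, b3) reduces to b2 ⊕ b3
h(h(b2, b3), b1) reduces to b2 ⊕ b3 ⊕ b1
reordering the factors by index: b1 ⊕ b2 ⊕ b3


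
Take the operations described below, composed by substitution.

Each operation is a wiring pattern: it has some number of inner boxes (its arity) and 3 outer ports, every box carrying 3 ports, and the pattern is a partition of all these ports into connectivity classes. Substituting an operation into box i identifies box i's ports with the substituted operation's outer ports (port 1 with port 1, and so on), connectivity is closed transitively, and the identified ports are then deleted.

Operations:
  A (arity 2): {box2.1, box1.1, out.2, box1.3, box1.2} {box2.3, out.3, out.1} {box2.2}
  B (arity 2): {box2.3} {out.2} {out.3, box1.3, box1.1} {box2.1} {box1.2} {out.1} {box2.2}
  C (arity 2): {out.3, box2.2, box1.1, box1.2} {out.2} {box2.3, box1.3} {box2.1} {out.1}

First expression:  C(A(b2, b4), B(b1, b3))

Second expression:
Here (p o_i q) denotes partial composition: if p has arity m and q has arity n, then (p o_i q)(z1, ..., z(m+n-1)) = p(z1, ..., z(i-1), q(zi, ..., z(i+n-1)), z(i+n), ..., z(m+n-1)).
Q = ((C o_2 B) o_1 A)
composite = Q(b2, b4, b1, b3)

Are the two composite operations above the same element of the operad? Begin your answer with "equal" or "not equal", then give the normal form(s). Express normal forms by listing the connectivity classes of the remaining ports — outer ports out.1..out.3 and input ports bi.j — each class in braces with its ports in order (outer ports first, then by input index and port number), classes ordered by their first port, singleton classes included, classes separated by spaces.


equal; the common form is {out.1} {out.2} {out.3, b1.1, b1.3, b2.1, b2.2, b2.3, b4.1, b4.3} {b1.2} {b3.1} {b3.2} {b3.3} {b4.2}

The first expression, normalized: {out.1} {out.2} {out.3, b1.1, b1.3, b2.1, b2.2, b2.3, b4.1, b4.3} {b1.2} {b3.1} {b3.2} {b3.3} {b4.2}
The second expression, normalized: {out.1} {out.2} {out.3, b1.1, b1.3, b2.1, b2.2, b2.3, b4.1, b4.3} {b1.2} {b3.1} {b3.2} {b3.3} {b4.2}
The normal forms match — equal.


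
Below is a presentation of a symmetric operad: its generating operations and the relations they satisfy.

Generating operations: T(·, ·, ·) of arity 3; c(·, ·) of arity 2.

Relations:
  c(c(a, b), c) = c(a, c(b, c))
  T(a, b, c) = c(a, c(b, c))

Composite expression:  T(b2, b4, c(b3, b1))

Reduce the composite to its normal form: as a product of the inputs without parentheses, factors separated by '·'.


b2 · b4 · b3 · b1

All parenthesizations of T agree; list the b-inputs left to right.
c(b3, b1) linearizes to b3 · b1
T(b2, b4, c(b3, b1)) linearizes to b2 · b4 · b3 · b1


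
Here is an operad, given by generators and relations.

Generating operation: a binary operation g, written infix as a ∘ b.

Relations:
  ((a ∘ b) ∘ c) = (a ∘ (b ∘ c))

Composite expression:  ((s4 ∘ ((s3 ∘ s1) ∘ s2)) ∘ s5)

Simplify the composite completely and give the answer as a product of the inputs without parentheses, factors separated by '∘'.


s4 ∘ s3 ∘ s1 ∘ s2 ∘ s5

Every regrouping of g is equal, so read the s-inputs in written order.
(s3 ∘ s1) unparenthesizes to s3 ∘ s1
((s3 ∘ s1) ∘ s2) unparenthesizes to s3 ∘ s1 ∘ s2
(s4 ∘ ((s3 ∘ s1) ∘ s2)) unparenthesizes to s4 ∘ s3 ∘ s1 ∘ s2
((s4 ∘ ((s3 ∘ s1) ∘ s2)) ∘ s5) unparenthesizes to s4 ∘ s3 ∘ s1 ∘ s2 ∘ s5


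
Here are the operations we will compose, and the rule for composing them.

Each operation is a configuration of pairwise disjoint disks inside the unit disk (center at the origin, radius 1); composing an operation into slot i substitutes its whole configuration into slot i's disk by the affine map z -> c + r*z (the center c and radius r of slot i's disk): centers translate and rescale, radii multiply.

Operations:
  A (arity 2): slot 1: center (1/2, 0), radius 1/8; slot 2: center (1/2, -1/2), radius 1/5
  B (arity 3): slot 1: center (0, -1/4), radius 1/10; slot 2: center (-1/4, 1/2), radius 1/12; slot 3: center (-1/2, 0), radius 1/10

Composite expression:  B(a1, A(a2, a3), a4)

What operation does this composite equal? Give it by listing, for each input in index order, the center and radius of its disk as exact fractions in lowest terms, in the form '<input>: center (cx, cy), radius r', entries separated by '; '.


a1: center (0, -1/4), radius 1/10; a2: center (-5/24, 1/2), radius 1/96; a3: center (-5/24, 11/24), radius 1/60; a4: center (-1/2, 0), radius 1/10

Below B, radii multiply path by path; the a-disk centers shift.
input a1: composing its 1 substitution step yields center (0, -1/4), radius 1/10
input a2: composing its 2 substitution steps yields center (-5/24, 1/2), radius 1/96
input a3: composing its 2 substitution steps yields center (-5/24, 11/24), radius 1/60
input a4: composing its 1 substitution step yields center (-1/2, 0), radius 1/10


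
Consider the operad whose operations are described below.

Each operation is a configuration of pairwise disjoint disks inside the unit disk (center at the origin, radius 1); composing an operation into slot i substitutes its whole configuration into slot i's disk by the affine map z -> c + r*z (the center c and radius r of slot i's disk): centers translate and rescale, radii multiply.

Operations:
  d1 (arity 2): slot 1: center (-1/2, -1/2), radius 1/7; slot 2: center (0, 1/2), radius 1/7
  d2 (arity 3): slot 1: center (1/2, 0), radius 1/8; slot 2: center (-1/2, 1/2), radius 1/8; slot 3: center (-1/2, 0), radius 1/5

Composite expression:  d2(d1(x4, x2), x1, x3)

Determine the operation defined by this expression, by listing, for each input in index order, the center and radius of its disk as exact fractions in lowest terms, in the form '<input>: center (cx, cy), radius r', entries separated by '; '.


x1: center (-1/2, 1/2), radius 1/8; x2: center (1/2, 1/16), radius 1/56; x3: center (-1/2, 0), radius 1/5; x4: center (7/16, -1/16), radius 1/56


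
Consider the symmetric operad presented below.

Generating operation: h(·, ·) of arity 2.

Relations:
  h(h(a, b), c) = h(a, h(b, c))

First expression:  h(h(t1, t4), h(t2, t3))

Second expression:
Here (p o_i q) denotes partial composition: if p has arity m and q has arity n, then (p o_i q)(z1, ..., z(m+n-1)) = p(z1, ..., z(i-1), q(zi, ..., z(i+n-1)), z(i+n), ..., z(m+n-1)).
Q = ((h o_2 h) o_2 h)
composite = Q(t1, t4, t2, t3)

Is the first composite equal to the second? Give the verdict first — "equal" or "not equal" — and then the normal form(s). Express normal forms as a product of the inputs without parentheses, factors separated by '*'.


Reducing the first expression gives t1 * t4 * t2 * t3
Reducing the second expression gives t1 * t4 * t2 * t3
Identical normal forms: equal.

equal: each reduces to t1 * t4 * t2 * t3


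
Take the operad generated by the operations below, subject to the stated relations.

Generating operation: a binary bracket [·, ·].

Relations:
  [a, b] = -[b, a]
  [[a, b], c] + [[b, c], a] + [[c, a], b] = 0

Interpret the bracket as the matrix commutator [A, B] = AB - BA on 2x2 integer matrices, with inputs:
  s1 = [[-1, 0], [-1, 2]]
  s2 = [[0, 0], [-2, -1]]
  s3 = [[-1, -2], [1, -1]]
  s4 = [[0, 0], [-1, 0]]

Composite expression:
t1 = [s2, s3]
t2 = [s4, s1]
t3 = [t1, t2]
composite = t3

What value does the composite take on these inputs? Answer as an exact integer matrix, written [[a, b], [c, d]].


[[-6, 0], [24, 6]]

[s2, s3] = [[-4, -2], [-1, 4]]
[s4, s1] = [[0, 0], [3, 0]]
[[s2, s3], [s4, s1]] = [[-6, 0], [24, 6]]


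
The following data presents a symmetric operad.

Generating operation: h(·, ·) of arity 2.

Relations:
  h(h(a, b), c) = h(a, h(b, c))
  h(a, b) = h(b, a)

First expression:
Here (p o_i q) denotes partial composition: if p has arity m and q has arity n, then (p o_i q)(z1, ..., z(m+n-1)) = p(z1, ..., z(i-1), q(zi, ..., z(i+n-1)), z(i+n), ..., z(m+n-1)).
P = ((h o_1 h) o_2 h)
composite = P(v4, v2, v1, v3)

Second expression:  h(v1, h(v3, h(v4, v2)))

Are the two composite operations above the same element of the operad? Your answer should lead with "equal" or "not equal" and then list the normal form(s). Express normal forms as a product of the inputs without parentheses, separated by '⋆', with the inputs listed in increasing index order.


equal; the common form is v1 ⋆ v2 ⋆ v3 ⋆ v4

In normal form, the first expression is v1 ⋆ v2 ⋆ v3 ⋆ v4
In normal form, the second expression is v1 ⋆ v2 ⋆ v3 ⋆ v4
One common form — equal.


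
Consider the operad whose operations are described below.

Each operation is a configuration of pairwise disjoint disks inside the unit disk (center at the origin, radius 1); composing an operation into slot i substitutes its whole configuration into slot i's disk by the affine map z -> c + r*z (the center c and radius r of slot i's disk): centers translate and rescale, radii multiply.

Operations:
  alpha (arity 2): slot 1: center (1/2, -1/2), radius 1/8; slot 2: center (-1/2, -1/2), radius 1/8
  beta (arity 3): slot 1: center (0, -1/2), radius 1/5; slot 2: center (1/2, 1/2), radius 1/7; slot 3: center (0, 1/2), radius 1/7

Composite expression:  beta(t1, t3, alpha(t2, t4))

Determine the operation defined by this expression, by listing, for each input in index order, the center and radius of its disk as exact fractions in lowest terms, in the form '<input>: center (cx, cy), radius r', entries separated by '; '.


t1: center (0, -1/2), radius 1/5; t2: center (1/14, 3/7), radius 1/56; t3: center (1/2, 1/2), radius 1/7; t4: center (-1/14, 3/7), radius 1/56

Affine substitution under beta: radii multiply and t-centers shift.
for t1, the 1-step affine chain lands on center (0, -1/2), radius 1/5
for t3, the 1-step affine chain lands on center (1/2, 1/2), radius 1/7
for t2, the 2-step affine chain lands on center (1/14, 3/7), radius 1/56
for t4, the 2-step affine chain lands on center (-1/14, 3/7), radius 1/56


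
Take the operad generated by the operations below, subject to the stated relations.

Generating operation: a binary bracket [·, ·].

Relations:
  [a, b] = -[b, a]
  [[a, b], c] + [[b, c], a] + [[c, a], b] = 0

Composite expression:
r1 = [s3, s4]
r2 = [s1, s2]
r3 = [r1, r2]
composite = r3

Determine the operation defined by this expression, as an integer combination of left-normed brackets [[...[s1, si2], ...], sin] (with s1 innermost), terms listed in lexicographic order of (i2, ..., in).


-[[[s1, s2], s3], s4] + [[[s1, s2], s4], s3]

Left-normed coefficients sit on the s1-initial expansion words.
Composite bracket: [[s3, s4], [s1, s2]]
The bracket unfolds into 8 signed words via [a, b] = ab - ba (2^3 = 8).
Keep just the words that open with s1:
  s1s2s3s4 appears with sign -1, giving the term -[[[s1, s2], s3], s4]
  s1s2s4s3 appears with sign +1, giving the term +[[[s1, s2], s4], s3]


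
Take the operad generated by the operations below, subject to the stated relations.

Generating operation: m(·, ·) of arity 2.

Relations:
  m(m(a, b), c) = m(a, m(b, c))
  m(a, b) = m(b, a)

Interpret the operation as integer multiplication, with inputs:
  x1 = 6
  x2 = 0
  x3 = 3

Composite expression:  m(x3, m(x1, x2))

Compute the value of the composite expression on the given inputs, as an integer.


0

m(x1, x2) = 0
m(x3, m(x1, x2)) = 0


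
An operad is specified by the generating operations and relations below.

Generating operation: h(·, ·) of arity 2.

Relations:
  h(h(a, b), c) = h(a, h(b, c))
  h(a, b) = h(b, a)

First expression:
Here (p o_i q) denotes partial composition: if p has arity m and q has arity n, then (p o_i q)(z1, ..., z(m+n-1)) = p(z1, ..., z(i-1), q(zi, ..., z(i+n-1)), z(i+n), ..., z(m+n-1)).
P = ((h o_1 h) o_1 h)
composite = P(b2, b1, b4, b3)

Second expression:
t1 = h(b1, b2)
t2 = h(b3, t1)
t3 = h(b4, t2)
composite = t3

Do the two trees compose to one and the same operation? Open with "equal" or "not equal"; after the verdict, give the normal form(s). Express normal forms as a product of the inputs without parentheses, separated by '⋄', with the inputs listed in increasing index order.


Reducing the first expression gives b1 ⋄ b2 ⋄ b3 ⋄ b4
Reducing the second expression gives b1 ⋄ b2 ⋄ b3 ⋄ b4
One common form — equal.

equal: each reduces to b1 ⋄ b2 ⋄ b3 ⋄ b4


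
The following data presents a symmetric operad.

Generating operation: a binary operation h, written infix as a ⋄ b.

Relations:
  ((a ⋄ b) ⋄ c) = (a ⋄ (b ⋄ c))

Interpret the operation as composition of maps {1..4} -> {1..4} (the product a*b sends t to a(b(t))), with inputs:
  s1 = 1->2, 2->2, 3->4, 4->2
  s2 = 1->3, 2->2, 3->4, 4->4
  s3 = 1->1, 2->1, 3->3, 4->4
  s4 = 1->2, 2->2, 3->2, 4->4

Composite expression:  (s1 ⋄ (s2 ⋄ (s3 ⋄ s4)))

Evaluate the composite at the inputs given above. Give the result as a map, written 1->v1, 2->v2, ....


(s3 ⋄ s4) = 1->1, 2->1, 3->1, 4->4
(s2 ⋄ (s3 ⋄ s4)) = 1->3, 2->3, 3->3, 4->4
(s1 ⋄ (s2 ⋄ (s3 ⋄ s4))) = 1->4, 2->4, 3->4, 4->2

1->4, 2->4, 3->4, 4->2


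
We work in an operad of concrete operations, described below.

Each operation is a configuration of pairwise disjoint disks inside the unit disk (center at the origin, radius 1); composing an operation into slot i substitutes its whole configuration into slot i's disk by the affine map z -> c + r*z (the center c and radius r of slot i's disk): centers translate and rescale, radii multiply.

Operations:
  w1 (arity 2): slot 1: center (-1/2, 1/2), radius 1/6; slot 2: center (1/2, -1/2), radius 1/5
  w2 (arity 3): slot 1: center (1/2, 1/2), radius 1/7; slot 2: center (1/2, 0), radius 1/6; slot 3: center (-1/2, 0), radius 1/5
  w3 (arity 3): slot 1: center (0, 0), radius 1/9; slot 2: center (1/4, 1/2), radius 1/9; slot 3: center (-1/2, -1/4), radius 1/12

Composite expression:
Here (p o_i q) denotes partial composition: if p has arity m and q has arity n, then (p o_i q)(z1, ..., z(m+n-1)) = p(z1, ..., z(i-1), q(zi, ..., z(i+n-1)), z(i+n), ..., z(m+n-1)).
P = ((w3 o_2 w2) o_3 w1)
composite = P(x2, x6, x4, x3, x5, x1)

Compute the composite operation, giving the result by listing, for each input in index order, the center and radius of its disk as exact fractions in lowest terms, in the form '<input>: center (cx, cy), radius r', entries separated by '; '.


Each x-disk chains the slot maps above it in w3; radii multiply.
for x2, the 1-step affine chain lands on center (0, 0), radius 1/9
for x6, the 2-step affine chain lands on center (11/36, 5/9), radius 1/63
for x4, the 3-step affine chain lands on center (8/27, 55/108), radius 1/324
for x3, the 3-step affine chain lands on center (17/54, 53/108), radius 1/270
for x5, the 2-step affine chain lands on center (7/36, 1/2), radius 1/45
for x1, the 1-step affine chain lands on center (-1/2, -1/4), radius 1/12

x1: center (-1/2, -1/4), radius 1/12; x2: center (0, 0), radius 1/9; x3: center (17/54, 53/108), radius 1/270; x4: center (8/27, 55/108), radius 1/324; x5: center (7/36, 1/2), radius 1/45; x6: center (11/36, 5/9), radius 1/63


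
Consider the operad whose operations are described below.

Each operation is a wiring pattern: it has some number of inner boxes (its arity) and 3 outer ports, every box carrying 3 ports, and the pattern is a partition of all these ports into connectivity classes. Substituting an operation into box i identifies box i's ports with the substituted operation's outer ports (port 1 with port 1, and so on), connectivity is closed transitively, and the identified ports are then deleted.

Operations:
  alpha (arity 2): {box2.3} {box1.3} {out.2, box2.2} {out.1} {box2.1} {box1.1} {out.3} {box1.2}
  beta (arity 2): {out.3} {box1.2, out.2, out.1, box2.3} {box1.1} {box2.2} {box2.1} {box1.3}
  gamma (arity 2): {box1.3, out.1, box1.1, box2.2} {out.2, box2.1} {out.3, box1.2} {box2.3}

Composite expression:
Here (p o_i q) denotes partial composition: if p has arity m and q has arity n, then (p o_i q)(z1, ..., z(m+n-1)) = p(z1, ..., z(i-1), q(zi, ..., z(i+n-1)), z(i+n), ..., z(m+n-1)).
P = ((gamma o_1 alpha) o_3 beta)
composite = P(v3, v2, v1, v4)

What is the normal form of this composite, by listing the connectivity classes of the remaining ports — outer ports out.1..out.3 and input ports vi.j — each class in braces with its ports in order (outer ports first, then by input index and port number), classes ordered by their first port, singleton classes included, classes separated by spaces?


After gluing at gamma, chains via deleted ports link the v-ports.
the subtree at alpha composes to {out.1} {out.2, v2.2} {out.3} {v2.1} {v2.3} {v3.1} {v3.2} {v3.3} on (v3, v2); out.j = own outer ports
the subtree at beta composes to {out.1, out.2, v1.2, v4.3} {out.3} {v1.1} {v1.3} {v4.1} {v4.2} on (v1, v4); out.j = own outer ports
the subtree at gamma composes to {out.1, out.2, v1.2, v4.3} {out.3, v2.2} {v1.1} {v1.3} {v2.1} {v2.3} {v3.1} {v3.2} {v3.3} {v4.1} {v4.2} on (v3, v2, v1, v4); out.j = own outer ports

{out.1, out.2, v1.2, v4.3} {out.3, v2.2} {v1.1} {v1.3} {v2.1} {v2.3} {v3.1} {v3.2} {v3.3} {v4.1} {v4.2}


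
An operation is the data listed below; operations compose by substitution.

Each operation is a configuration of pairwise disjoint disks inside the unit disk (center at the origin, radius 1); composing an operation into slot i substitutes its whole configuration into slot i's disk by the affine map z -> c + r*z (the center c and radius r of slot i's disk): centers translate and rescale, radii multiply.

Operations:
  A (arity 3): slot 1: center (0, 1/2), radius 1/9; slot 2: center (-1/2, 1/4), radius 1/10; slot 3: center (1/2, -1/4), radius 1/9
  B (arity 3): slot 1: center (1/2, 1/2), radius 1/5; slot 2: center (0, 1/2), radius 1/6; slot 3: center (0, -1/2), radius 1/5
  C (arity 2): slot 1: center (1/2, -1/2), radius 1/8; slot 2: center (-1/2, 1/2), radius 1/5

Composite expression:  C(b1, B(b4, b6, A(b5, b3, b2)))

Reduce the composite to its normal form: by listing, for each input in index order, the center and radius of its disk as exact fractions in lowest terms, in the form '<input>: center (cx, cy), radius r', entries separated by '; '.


b1: center (1/2, -1/2), radius 1/8; b2: center (-12/25, 39/100), radius 1/225; b3: center (-13/25, 41/100), radius 1/250; b4: center (-2/5, 3/5), radius 1/25; b5: center (-1/2, 21/50), radius 1/225; b6: center (-1/2, 3/5), radius 1/30

Each b-disk chains the slot maps above it in C; radii multiply.
for b1, the 1-step affine chain lands on center (1/2, -1/2), radius 1/8
for b4, the 2-step affine chain lands on center (-2/5, 3/5), radius 1/25
for b6, the 2-step affine chain lands on center (-1/2, 3/5), radius 1/30
for b5, the 3-step affine chain lands on center (-1/2, 21/50), radius 1/225
for b3, the 3-step affine chain lands on center (-13/25, 41/100), radius 1/250
for b2, the 3-step affine chain lands on center (-12/25, 39/100), radius 1/225


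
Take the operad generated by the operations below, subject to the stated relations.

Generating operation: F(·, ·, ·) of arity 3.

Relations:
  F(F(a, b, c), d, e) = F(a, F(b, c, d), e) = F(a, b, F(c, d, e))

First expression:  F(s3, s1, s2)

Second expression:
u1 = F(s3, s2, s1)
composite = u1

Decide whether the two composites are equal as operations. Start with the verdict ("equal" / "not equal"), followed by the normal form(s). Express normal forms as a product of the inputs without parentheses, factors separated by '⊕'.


Normal form of the first expression: s3 ⊕ s1 ⊕ s2
Normal form of the second expression: s3 ⊕ s2 ⊕ s1
The forms do not match — not equal.

not equal; first: s3 ⊕ s1 ⊕ s2; second: s3 ⊕ s2 ⊕ s1


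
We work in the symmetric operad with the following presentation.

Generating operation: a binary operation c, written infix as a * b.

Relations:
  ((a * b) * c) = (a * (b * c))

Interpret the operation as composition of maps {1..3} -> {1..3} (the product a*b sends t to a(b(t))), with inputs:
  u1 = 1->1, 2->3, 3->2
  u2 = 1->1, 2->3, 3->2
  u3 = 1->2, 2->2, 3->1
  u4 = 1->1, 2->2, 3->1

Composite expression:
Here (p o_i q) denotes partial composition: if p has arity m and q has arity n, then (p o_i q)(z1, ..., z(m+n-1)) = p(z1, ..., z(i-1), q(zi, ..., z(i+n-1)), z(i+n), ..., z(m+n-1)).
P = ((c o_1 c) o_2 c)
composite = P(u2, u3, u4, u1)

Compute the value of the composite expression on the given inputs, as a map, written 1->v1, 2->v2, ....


(u3 * u4) = 1->2, 2->2, 3->2
(u2 * (u3 * u4)) = 1->3, 2->3, 3->3
((u2 * (u3 * u4)) * u1) = 1->3, 2->3, 3->3

1->3, 2->3, 3->3
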